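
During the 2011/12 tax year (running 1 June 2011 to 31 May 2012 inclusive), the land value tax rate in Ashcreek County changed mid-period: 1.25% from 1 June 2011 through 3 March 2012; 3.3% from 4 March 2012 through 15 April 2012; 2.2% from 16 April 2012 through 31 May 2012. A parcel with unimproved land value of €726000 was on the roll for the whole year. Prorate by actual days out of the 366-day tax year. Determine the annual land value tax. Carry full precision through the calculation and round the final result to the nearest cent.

€11690.39

1 June 2011 – 3 March 2012: 277 days at 1.25% → €726000 × 1.25% × 277/366 = €6868.2377
4 March – 15 April 2012: 43 days at 3.3% → €726000 × 3.3% × 43/366 = €2814.7377
16 April – 31 May 2012: 46 days at 2.2% → €726000 × 2.2% × 46/366 = €2007.4098
Total = €11690.3852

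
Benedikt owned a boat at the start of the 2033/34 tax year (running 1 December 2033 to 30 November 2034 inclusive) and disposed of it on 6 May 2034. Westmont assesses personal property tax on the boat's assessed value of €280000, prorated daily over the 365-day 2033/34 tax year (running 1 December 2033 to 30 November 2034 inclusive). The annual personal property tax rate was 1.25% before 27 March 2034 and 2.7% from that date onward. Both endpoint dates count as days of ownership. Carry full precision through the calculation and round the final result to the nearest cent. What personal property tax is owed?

1 December 2033 – 26 March 2034: 116 days at 1.25% → €280000 × 1.25% × 116/365 = €1112.3288
27 March – 6 May 2034: 41 days at 2.7% → €280000 × 2.7% × 41/365 = €849.2055
Total = €1961.5342

€1961.53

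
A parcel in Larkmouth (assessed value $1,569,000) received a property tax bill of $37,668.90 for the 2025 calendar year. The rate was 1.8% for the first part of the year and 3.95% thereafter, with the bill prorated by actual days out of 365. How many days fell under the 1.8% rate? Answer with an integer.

Let d = days at the first rate; then 365 − d days at the second rate.
$1,569,000 × [1.8%·d + 3.95%·(365−d)] / 365 = $37,668.90
Solving gives d = 263, so the new rate took effect on 21 Sep 2025.

263 days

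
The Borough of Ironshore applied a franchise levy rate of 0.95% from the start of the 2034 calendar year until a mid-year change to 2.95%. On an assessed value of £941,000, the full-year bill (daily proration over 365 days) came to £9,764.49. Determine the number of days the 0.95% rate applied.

Let d = days at the first rate; then 365 − d days at the second rate.
£941,000 × [0.95%·d + 2.95%·(365−d)] / 365 = £9,764.49
Solving gives d = 349, so the new rate took effect on December 16, 2034.

349 days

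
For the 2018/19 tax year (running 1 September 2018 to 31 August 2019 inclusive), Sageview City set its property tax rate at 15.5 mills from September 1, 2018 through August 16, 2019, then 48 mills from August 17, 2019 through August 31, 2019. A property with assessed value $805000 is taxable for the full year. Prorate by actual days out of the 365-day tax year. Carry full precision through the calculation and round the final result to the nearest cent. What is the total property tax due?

$13552.67

September 1, 2018 – August 16, 2019: 350 days at 15.5 mills → $805000 × 1.55% × 350/365 = $11964.7260
August 17 – August 31, 2019: 15 days at 48 mills → $805000 × 4.8% × 15/365 = $1587.9452
Total = $13552.6712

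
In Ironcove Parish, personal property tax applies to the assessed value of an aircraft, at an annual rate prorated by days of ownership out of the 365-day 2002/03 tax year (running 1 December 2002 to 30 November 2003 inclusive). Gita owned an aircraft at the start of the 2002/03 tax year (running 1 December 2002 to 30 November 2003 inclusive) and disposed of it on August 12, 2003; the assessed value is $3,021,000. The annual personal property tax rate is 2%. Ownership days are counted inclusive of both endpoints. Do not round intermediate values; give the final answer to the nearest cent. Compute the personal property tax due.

Days held (December 1, 2002 – August 12, 2003): 255 out of 365
Tax = $3,021,000 × 2% × 255/365 = $42,211.2329

$42,211.23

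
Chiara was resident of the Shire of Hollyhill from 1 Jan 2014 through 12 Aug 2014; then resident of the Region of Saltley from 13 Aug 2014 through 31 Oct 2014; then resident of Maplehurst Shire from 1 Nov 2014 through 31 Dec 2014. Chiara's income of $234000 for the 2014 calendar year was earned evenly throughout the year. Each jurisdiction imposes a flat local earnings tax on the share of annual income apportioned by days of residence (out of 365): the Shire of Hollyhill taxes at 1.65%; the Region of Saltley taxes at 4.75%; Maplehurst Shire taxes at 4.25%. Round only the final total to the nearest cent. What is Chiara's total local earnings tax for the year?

$6467.70

The Shire of Hollyhill, 1 Jan – 12 Aug 2014: 224 days → $234000 × 1.65% × 224/365 = $2369.4904
The Region of Saltley, 13 Aug – 31 Oct 2014: 80 days → $234000 × 4.75% × 80/365 = $2436.1644
Maplehurst Shire, 1 Nov – 31 Dec 2014: 61 days → $234000 × 4.25% × 61/365 = $1662.0411
Total = $6467.6959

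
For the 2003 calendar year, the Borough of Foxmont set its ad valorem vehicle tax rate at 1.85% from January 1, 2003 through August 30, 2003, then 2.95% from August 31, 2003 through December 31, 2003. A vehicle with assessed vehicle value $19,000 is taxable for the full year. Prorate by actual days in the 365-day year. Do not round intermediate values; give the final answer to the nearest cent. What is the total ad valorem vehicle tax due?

$421.93

January 1 – August 30, 2003: 242 days at 1.85% → $19,000 × 1.85% × 242/365 = $233.0493
August 31 – December 31, 2003: 123 days at 2.95% → $19,000 × 2.95% × 123/365 = $188.8808
Total = $421.9301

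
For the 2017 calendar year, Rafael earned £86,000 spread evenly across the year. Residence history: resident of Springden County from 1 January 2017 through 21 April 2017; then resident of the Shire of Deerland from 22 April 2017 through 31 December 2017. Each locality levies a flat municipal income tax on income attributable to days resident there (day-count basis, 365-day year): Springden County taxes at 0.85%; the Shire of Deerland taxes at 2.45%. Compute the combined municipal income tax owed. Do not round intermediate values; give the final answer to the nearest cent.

£1,688.55

Springden County, 1 January – 21 April 2017: 111 days → £86,000 × 0.85% × 111/365 = £222.3041
The Shire of Deerland, 22 April – 31 December 2017: 254 days → £86,000 × 2.45% × 254/365 = £1,466.2411
Total = £1,688.5452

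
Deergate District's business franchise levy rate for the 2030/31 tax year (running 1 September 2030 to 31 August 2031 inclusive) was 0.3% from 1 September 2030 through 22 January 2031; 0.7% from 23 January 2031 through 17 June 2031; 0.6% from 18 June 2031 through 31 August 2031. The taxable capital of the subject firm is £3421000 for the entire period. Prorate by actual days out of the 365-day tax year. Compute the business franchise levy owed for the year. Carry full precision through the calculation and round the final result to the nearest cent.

1 September 2030 – 22 January 2031: 144 days at 0.3% → £3421000 × 0.3% × 144/365 = £4048.9644
23 January – 17 June 2031: 146 days at 0.7% → £3421000 × 0.7% × 146/365 = £9578.8000
18 June – 31 August 2031: 75 days at 0.6% → £3421000 × 0.6% × 75/365 = £4217.6712
Total = £17845.4356

£17845.44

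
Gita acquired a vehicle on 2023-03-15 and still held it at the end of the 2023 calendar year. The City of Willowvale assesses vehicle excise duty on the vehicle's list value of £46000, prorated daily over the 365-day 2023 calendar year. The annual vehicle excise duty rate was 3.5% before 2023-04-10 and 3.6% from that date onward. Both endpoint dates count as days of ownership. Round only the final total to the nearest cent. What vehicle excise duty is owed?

2023-03-15 to 2023-04-09: 26 days at 3.5% → £46000 × 3.5% × 26/365 = £114.6849
2023-04-10 to 2023-12-31: 266 days at 3.6% → £46000 × 3.6% × 266/365 = £1206.8384
Total = £1321.5233

£1321.52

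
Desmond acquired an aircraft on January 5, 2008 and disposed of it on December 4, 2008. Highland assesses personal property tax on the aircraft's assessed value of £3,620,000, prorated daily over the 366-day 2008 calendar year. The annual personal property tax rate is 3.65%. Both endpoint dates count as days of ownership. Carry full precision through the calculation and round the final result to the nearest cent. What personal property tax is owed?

Days held (January 5 – December 4, 2008): 335 out of 366
Tax = £3,620,000 × 3.65% × 335/366 = £120,938.6612

£120,938.66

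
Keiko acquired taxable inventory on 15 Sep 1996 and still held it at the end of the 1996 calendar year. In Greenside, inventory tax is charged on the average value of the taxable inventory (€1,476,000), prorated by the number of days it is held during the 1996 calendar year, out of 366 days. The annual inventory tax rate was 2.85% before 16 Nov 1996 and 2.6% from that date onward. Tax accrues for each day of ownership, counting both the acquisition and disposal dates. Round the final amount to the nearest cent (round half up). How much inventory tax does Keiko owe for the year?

15 Sep – 15 Nov 1996: 62 days at 2.85% → €1,476,000 × 2.85% × 62/366 = €7,125.9344
16 Nov – 31 Dec 1996: 46 days at 2.6% → €1,476,000 × 2.6% × 46/366 = €4,823.2131
Total = €11,949.1475

€11,949.15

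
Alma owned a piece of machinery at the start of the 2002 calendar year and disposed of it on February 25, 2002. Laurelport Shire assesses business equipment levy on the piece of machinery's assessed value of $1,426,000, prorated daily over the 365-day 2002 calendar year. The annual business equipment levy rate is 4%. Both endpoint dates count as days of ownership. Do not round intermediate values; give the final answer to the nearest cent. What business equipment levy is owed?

Days held (January 1 – February 25, 2002): 56 out of 365
Tax = $1,426,000 × 4% × 56/365 = $8,751.3425

$8,751.34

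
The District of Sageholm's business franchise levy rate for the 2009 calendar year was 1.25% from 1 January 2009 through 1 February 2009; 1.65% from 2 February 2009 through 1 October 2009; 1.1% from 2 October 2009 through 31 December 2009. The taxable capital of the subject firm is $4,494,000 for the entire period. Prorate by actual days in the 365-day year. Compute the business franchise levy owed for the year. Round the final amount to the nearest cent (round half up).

$66,412.70

1 January – 1 February 2009: 32 days at 1.25% → $4,494,000 × 1.25% × 32/365 = $4,924.9315
2 February – 1 October 2009: 242 days at 1.65% → $4,494,000 × 1.65% × 242/365 = $49,163.1288
2 October – 31 December 2009: 91 days at 1.1% → $4,494,000 × 1.1% × 91/365 = $12,324.6411
Total = $66,412.7014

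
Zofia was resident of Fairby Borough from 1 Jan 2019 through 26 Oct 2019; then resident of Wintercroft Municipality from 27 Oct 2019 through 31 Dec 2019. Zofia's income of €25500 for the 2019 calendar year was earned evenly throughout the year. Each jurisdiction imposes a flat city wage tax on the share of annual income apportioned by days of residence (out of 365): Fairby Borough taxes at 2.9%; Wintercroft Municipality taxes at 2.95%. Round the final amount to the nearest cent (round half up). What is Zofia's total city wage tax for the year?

€741.81

Fairby Borough, 1 Jan – 26 Oct 2019: 299 days → €25500 × 2.9% × 299/365 = €605.7822
Wintercroft Municipality, 27 Oct – 31 Dec 2019: 66 days → €25500 × 2.95% × 66/365 = €136.0233
Total = €741.8055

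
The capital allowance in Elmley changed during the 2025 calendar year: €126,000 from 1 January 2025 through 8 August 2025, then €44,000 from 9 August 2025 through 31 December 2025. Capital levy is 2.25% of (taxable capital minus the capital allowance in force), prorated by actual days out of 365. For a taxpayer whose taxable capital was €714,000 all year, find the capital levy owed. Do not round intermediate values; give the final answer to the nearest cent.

1 January – 8 August 2025: 220 days, exemption €126,000 → (€714,000 − €126,000) × 2.25% × 220/365 = €7,974.2466
9 August – 31 December 2025: 145 days, exemption €44,000 → (€714,000 − €44,000) × 2.25% × 145/365 = €5,988.6986
Total = €13,962.9452

€13,962.95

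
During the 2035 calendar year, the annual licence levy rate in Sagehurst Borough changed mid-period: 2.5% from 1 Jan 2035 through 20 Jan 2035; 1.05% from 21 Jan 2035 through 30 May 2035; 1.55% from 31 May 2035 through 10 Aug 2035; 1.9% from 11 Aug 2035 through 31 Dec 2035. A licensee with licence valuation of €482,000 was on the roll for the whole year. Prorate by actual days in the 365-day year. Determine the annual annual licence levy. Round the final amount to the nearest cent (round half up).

1 Jan – 20 Jan 2035: 20 days at 2.5% → €482,000 × 2.5% × 20/365 = €660.2740
21 Jan – 30 May 2035: 130 days at 1.05% → €482,000 × 1.05% × 130/365 = €1,802.5479
31 May – 10 Aug 2035: 72 days at 1.55% → €482,000 × 1.55% × 72/365 = €1,473.7315
11 Aug – 31 Dec 2035: 143 days at 1.9% → €482,000 × 1.9% × 143/365 = €3,587.9288
Total = €7,524.4822

€7,524.48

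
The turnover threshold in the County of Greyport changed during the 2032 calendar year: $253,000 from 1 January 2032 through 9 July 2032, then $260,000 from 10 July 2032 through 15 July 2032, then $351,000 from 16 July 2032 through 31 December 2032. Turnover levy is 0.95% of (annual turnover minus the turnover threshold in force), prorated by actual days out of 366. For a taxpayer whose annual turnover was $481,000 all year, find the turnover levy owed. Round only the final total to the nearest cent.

$1,735.02

1 January – 9 July 2032: 191 days, exemption $253,000 → ($481,000 − $253,000) × 0.95% × 191/366 = $1,130.3443
10 July – 15 July 2032: 6 days, exemption $260,000 → ($481,000 − $260,000) × 0.95% × 6/366 = $34.4180
16 July – 31 December 2032: 169 days, exemption $351,000 → ($481,000 − $351,000) × 0.95% × 169/366 = $570.2596
Total = $1,735.0219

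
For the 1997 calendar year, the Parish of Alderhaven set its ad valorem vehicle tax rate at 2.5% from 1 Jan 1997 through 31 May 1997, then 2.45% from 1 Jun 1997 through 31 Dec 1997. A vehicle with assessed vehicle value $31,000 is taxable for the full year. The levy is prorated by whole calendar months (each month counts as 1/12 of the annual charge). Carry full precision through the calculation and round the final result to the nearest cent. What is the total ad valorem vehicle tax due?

1 Jan – 31 May 1997: 5 months at 2.5% → $31,000 × 2.5% × 5/12 = $322.9167
1 Jun – 31 Dec 1997: 7 months at 2.45% → $31,000 × 2.45% × 7/12 = $443.0417
Total = $765.9583

$765.96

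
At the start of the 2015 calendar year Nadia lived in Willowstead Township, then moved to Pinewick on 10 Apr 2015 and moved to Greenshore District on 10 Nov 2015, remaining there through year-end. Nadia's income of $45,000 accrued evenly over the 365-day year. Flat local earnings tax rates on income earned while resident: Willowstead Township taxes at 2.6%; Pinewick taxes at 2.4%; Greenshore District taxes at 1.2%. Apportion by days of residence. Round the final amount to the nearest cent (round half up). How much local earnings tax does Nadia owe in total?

Willowstead Township, 1 Jan – 9 Apr 2015: 99 days → $45,000 × 2.6% × 99/365 = $317.3425
Pinewick, 10 Apr – 9 Nov 2015: 214 days → $45,000 × 2.4% × 214/365 = $633.2055
Greenshore District, 10 Nov – 31 Dec 2015: 52 days → $45,000 × 1.2% × 52/365 = $76.9315
Total = $1,027.4795

$1,027.48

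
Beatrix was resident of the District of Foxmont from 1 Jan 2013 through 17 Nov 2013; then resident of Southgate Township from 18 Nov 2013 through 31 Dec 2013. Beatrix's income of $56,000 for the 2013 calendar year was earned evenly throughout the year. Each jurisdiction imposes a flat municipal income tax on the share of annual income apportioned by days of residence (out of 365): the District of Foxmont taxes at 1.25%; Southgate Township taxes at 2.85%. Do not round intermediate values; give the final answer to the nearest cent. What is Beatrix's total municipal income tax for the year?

The District of Foxmont, 1 Jan – 17 Nov 2013: 321 days → $56,000 × 1.25% × 321/365 = $615.6164
Southgate Township, 18 Nov – 31 Dec 2013: 44 days → $56,000 × 2.85% × 44/365 = $192.3945
Total = $808.0110

$808.01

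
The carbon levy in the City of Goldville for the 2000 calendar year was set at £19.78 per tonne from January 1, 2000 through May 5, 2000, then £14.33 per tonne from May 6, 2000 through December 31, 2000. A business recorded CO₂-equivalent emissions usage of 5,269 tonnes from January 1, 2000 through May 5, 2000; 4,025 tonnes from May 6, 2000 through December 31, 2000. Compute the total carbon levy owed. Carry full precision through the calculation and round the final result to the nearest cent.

January 1 – May 5, 2000: 5,269 tonnes at £19.78/tonne → £104,220.82
May 6 – December 31, 2000: 4,025 tonnes at £14.33/tonne → £57,678.25

£161,899.07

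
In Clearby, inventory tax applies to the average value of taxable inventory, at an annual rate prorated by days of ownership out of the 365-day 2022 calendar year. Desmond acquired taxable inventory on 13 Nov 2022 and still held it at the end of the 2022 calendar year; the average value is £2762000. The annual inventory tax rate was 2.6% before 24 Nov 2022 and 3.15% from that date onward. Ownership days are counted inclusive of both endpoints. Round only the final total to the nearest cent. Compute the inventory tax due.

£11222.04

13 Nov – 23 Nov 2022: 11 days at 2.6% → £2762000 × 2.6% × 11/365 = £2164.1973
24 Nov – 31 Dec 2022: 38 days at 3.15% → £2762000 × 3.15% × 38/365 = £9057.8466
Total = £11222.0438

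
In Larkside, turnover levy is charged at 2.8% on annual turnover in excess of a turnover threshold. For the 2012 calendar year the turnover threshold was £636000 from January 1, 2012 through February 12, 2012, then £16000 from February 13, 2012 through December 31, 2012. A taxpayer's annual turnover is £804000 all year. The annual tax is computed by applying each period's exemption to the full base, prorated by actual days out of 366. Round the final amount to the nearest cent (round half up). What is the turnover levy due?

£20024.44

January 1 – February 12, 2012: 43 days, exemption £636000 → (£804000 − £636000) × 2.8% × 43/366 = £552.6557
February 13 – December 31, 2012: 323 days, exemption £16000 → (£804000 − £16000) × 2.8% × 323/366 = £19471.7814
Total = £20024.4372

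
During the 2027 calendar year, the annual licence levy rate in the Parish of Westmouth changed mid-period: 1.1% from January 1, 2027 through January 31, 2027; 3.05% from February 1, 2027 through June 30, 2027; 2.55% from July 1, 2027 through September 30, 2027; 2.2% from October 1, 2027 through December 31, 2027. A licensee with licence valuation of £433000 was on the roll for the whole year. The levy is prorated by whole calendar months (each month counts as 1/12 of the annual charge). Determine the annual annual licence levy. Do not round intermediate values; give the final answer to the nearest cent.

£11041.50

January 1 – January 31, 2027: 1 month at 1.1% → £433000 × 1.1% × 1/12 = £396.9167
February 1 – June 30, 2027: 5 months at 3.05% → £433000 × 3.05% × 5/12 = £5502.7083
July 1 – September 30, 2027: 3 months at 2.55% → £433000 × 2.55% × 3/12 = £2760.3750
October 1 – December 31, 2027: 3 months at 2.2% → £433000 × 2.2% × 3/12 = £2381.5000
Total = £11041.5000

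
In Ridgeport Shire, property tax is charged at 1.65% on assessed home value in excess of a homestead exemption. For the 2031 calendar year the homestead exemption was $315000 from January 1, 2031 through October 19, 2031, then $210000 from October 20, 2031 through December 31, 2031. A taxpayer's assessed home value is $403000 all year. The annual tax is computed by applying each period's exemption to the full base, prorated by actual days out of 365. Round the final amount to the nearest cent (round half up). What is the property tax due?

January 1 – October 19, 2031: 292 days, exemption $315000 → ($403000 − $315000) × 1.65% × 292/365 = $1161.6000
October 20 – December 31, 2031: 73 days, exemption $210000 → ($403000 − $210000) × 1.65% × 73/365 = $636.9000
Total = $1798.5000

$1798.50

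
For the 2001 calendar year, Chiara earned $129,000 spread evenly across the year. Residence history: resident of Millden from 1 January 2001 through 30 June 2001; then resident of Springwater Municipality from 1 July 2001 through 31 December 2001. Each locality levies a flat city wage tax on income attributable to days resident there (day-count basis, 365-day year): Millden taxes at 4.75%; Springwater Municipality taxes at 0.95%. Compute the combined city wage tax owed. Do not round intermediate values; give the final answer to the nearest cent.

$3,656.35

Millden, 1 January – 30 June 2001: 181 days → $129,000 × 4.75% × 181/365 = $3,038.5685
Springwater Municipality, 1 July – 31 December 2001: 184 days → $129,000 × 0.95% × 184/365 = $617.7863
Total = $3,656.3548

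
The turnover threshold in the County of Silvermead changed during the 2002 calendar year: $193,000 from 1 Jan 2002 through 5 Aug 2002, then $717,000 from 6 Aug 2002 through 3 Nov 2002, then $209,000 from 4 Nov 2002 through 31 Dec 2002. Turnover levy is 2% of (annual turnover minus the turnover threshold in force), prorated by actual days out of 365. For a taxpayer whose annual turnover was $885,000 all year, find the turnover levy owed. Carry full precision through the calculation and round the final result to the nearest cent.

$11,205.04

1 Jan – 5 Aug 2002: 217 days, exemption $193,000 → ($885,000 − $193,000) × 2% × 217/365 = $8,228.1644
6 Aug – 3 Nov 2002: 90 days, exemption $717,000 → ($885,000 − $717,000) × 2% × 90/365 = $828.4932
4 Nov – 31 Dec 2002: 58 days, exemption $209,000 → ($885,000 − $209,000) × 2% × 58/365 = $2,148.3836
Total = $11,205.0411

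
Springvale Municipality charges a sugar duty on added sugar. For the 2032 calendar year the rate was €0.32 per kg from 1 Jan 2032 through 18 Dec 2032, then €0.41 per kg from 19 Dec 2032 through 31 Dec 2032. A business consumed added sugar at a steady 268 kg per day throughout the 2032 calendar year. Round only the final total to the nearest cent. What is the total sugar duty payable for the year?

1 Jan – 18 Dec 2032: 353 days × 268 kg/day = 94,604 kg at €0.32/kg → €30,273.28
19 Dec – 31 Dec 2032: 13 days × 268 kg/day = 3,484 kg at €0.41/kg → €1,428.44

€31,701.72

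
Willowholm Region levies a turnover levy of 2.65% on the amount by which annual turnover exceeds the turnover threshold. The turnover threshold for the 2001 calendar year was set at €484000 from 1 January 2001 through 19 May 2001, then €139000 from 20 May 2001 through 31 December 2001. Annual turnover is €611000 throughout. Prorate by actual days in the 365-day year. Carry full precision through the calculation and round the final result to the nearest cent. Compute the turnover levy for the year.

1 January – 19 May 2001: 139 days, exemption €484000 → (€611000 − €484000) × 2.65% × 139/365 = €1281.6562
20 May – 31 December 2001: 226 days, exemption €139000 → (€611000 − €139000) × 2.65% × 226/365 = €7744.6795
Total = €9026.3356

€9026.34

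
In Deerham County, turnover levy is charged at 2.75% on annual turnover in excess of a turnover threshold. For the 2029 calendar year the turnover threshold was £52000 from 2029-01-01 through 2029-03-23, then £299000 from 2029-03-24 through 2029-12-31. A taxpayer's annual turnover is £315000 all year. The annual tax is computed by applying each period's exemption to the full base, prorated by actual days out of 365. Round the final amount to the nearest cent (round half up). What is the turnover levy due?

£1965.99

2029-01-01 to 2029-03-23: 82 days, exemption £52000 → (£315000 − £52000) × 2.75% × 82/365 = £1624.8356
2029-03-24 to 2029-12-31: 283 days, exemption £299000 → (£315000 − £299000) × 2.75% × 283/365 = £341.1507
Total = £1965.9863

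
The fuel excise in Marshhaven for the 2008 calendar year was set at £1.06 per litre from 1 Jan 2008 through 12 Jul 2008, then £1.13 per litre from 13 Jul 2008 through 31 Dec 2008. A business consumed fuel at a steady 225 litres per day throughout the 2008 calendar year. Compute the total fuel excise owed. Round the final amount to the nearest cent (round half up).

£90000.00

1 Jan – 12 Jul 2008: 194 days × 225 litres/day = 43,650 litres at £1.06/litre → £46269.00
13 Jul – 31 Dec 2008: 172 days × 225 litres/day = 38,700 litres at £1.13/litre → £43731.00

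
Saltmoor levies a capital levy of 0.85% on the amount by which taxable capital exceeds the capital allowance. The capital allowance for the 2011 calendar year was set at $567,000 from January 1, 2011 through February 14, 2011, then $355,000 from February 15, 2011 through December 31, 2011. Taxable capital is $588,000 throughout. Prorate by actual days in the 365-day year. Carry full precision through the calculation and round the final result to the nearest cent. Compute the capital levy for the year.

$1,758.34

January 1 – February 14, 2011: 45 days, exemption $567,000 → ($588,000 − $567,000) × 0.85% × 45/365 = $22.0068
February 15 – December 31, 2011: 320 days, exemption $355,000 → ($588,000 − $355,000) × 0.85% × 320/365 = $1,736.3288
Total = $1,758.3356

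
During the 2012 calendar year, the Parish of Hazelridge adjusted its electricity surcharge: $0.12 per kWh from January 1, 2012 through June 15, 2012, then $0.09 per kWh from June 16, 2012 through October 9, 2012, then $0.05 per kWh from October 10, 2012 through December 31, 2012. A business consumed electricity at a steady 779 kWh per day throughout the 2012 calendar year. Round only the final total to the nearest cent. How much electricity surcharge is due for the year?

$26976.77

January 1 – June 15, 2012: 167 days × 779 kWh/day = 130,093 kWh at $0.12/kWh → $15611.16
June 16 – October 9, 2012: 116 days × 779 kWh/day = 90,364 kWh at $0.09/kWh → $8132.76
October 10 – December 31, 2012: 83 days × 779 kWh/day = 64,657 kWh at $0.05/kWh → $3232.85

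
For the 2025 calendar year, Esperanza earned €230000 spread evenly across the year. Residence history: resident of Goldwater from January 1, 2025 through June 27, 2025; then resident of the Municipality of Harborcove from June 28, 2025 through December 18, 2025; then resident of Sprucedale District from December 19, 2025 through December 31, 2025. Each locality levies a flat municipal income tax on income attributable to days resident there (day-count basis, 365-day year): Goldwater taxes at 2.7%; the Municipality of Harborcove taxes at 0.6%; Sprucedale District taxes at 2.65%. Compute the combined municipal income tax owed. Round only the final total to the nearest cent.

€3903.38

Goldwater, January 1 – June 27, 2025: 178 days → €230000 × 2.7% × 178/365 = €3028.4384
The Municipality of Harborcove, June 28 – December 18, 2025: 174 days → €230000 × 0.6% × 174/365 = €657.8630
Sprucedale District, December 19 – December 31, 2025: 13 days → €230000 × 2.65% × 13/365 = €217.0822
Total = €3903.3836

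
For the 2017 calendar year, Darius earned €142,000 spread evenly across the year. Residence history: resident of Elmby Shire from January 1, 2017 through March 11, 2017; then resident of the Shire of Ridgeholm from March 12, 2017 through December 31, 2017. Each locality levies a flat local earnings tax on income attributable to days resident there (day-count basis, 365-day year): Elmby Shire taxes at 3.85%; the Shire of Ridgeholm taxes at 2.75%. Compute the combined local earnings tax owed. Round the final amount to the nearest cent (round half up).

Elmby Shire, January 1 – March 11, 2017: 70 days → €142,000 × 3.85% × 70/365 = €1,048.4658
The Shire of Ridgeholm, March 12 – December 31, 2017: 295 days → €142,000 × 2.75% × 295/365 = €3,156.0959
Total = €4,204.5616

€4,204.56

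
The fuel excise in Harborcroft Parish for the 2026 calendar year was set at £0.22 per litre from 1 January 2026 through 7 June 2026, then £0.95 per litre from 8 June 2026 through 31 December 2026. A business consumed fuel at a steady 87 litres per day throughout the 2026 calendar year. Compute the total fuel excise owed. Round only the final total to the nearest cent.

£20,132.67

1 January – 7 June 2026: 158 days × 87 litres/day = 13,746 litres at £0.22/litre → £3,024.12
8 June – 31 December 2026: 207 days × 87 litres/day = 18,009 litres at £0.95/litre → £17,108.55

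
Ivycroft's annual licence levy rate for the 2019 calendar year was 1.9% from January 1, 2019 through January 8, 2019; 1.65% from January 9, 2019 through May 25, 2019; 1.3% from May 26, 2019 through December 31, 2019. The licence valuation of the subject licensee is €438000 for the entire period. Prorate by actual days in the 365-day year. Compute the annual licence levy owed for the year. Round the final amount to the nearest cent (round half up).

€6327.00

January 1 – January 8, 2019: 8 days at 1.9% → €438000 × 1.9% × 8/365 = €182.4000
January 9 – May 25, 2019: 137 days at 1.65% → €438000 × 1.65% × 137/365 = €2712.6000
May 26 – December 31, 2019: 220 days at 1.3% → €438000 × 1.3% × 220/365 = €3432.0000
Total = €6327.0000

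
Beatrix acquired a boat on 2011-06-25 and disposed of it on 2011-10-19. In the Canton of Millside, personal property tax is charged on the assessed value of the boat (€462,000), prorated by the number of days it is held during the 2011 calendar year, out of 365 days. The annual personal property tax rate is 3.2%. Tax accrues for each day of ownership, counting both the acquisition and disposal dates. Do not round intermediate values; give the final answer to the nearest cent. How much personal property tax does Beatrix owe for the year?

€4,738.98

Days held (2011-06-25 to 2011-10-19): 117 out of 365
Tax = €462,000 × 3.2% × 117/365 = €4,738.9808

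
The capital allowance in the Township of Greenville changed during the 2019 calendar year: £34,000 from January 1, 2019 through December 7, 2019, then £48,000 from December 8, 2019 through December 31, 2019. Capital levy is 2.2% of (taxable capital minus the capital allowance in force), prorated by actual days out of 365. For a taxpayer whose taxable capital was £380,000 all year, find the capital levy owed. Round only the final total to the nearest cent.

January 1 – December 7, 2019: 341 days, exemption £34,000 → (£380,000 − £34,000) × 2.2% × 341/365 = £7,111.4849
December 8 – December 31, 2019: 24 days, exemption £48,000 → (£380,000 − £48,000) × 2.2% × 24/365 = £480.2630
Total = £7,591.7479

£7,591.75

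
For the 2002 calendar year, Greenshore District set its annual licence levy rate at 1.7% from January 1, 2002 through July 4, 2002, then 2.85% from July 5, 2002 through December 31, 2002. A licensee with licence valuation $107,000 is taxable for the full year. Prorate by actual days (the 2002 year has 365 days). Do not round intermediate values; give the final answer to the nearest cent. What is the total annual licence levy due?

January 1 – July 4, 2002: 185 days at 1.7% → $107,000 × 1.7% × 185/365 = $921.9589
July 5 – December 31, 2002: 180 days at 2.85% → $107,000 × 2.85% × 180/365 = $1,503.8630
Total = $2,425.8219

$2,425.82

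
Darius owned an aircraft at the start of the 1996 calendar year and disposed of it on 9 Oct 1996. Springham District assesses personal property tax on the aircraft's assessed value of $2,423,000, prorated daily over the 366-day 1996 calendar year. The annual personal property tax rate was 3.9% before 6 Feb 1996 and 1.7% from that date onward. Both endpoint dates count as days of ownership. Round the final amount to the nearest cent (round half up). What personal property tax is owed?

$37,093.08

1 Jan – 5 Feb 1996: 36 days at 3.9% → $2,423,000 × 3.9% × 36/366 = $9,294.7869
6 Feb – 9 Oct 1996: 247 days at 1.7% → $2,423,000 × 1.7% × 247/366 = $27,798.2978
Total = $37,093.0847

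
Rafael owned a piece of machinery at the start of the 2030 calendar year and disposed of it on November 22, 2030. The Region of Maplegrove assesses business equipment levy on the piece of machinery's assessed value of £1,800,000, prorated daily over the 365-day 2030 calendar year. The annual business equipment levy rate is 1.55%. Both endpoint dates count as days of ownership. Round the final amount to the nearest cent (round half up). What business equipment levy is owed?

Days held (January 1 – November 22, 2030): 326 out of 365
Tax = £1,800,000 × 1.55% × 326/365 = £24,918.9041

£24,918.90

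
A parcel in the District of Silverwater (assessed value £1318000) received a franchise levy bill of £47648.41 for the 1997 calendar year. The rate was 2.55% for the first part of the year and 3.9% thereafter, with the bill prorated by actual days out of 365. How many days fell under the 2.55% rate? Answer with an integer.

Let d = days at the first rate; then 365 − d days at the second rate.
£1318000 × [2.55%·d + 3.9%·(365−d)] / 365 = £47648.41
Solving gives d = 77, so the new rate took effect on 19 March 1997.

77 days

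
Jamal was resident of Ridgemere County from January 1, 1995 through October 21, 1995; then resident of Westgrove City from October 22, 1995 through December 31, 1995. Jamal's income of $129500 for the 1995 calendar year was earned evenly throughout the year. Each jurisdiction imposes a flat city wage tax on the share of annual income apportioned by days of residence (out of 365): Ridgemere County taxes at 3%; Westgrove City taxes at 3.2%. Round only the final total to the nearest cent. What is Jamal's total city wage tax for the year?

$3935.38

Ridgemere County, January 1 – October 21, 1995: 294 days → $129500 × 3% × 294/365 = $3129.2877
Westgrove City, October 22 – December 31, 1995: 71 days → $129500 × 3.2% × 71/365 = $806.0932
Total = $3935.3808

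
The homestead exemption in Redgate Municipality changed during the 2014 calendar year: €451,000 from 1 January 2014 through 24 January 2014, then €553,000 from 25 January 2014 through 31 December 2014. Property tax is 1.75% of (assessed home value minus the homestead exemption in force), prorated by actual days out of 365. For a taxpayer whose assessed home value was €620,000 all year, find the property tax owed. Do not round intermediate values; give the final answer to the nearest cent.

1 January – 24 January 2014: 24 days, exemption €451,000 → (€620,000 − €451,000) × 1.75% × 24/365 = €194.4658
25 January – 31 December 2014: 341 days, exemption €553,000 → (€620,000 − €553,000) × 1.75% × 341/365 = €1,095.4041
Total = €1,289.8699

€1,289.87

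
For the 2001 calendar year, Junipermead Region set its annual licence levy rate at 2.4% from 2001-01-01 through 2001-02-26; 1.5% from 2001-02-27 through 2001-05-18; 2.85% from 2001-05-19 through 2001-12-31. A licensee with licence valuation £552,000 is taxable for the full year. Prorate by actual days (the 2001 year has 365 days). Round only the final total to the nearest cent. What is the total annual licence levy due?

2001-01-01 to 2001-02-26: 57 days at 2.4% → £552,000 × 2.4% × 57/365 = £2,068.8658
2001-02-27 to 2001-05-18: 81 days at 1.5% → £552,000 × 1.5% × 81/365 = £1,837.4795
2001-05-19 to 2001-12-31: 227 days at 2.85% → £552,000 × 2.85% × 227/365 = £9,784.0110
Total = £13,690.3562

£13,690.36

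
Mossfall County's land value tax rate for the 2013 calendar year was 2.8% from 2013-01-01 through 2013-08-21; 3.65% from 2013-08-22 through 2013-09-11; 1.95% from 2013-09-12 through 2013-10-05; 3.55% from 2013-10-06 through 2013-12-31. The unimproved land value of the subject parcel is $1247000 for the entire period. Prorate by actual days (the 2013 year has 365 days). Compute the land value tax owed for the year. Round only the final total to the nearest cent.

$37058.11

2013-01-01 to 2013-08-21: 233 days at 2.8% → $1247000 × 2.8% × 233/365 = $22288.8438
2013-08-22 to 2013-09-11: 21 days at 3.65% → $1247000 × 3.65% × 21/365 = $2618.7000
2013-09-12 to 2013-10-05: 24 days at 1.95% → $1247000 × 1.95% × 24/365 = $1598.8932
2013-10-06 to 2013-12-31: 87 days at 3.55% → $1247000 × 3.55% × 87/365 = $10551.6699
Total = $37058.1068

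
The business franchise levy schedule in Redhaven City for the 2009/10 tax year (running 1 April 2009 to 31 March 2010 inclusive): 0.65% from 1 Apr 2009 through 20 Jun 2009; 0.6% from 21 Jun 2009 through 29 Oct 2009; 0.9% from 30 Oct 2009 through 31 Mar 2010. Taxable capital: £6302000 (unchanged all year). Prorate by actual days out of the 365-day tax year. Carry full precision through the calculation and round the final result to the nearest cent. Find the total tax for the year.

£46436.24

1 Apr – 20 Jun 2009: 81 days at 0.65% → £6302000 × 0.65% × 81/365 = £9090.4192
21 Jun – 29 Oct 2009: 131 days at 0.6% → £6302000 × 0.6% × 131/365 = £13570.8822
30 Oct 2009 – 31 Mar 2010: 153 days at 0.9% → £6302000 × 0.9% × 153/365 = £23774.9425
Total = £46436.2438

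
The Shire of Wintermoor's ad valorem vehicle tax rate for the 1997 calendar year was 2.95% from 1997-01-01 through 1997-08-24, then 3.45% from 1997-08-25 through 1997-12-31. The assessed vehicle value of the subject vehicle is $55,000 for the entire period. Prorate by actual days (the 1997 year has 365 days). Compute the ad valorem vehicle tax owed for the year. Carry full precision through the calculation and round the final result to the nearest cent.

$1,719.69

1997-01-01 to 1997-08-24: 236 days at 2.95% → $55,000 × 2.95% × 236/365 = $1,049.0685
1997-08-25 to 1997-12-31: 129 days at 3.45% → $55,000 × 3.45% × 129/365 = $670.6233
Total = $1,719.6918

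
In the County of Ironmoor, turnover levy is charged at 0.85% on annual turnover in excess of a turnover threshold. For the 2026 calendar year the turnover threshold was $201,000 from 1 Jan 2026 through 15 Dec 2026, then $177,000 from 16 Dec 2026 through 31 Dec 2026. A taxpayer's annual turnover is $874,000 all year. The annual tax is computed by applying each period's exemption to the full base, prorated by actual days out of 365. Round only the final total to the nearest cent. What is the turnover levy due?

1 Jan – 15 Dec 2026: 349 days, exemption $201,000 → ($874,000 − $201,000) × 0.85% × 349/365 = $5,469.7384
16 Dec – 31 Dec 2026: 16 days, exemption $177,000 → ($874,000 − $177,000) × 0.85% × 16/365 = $259.7041
Total = $5,729.4425

$5,729.44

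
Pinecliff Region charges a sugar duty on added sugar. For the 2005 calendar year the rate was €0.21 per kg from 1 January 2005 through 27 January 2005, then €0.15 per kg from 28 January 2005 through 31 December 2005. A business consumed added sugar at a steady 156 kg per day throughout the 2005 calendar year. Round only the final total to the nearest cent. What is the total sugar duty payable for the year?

€8,793.72

1 January – 27 January 2005: 27 days × 156 kg/day = 4,212 kg at €0.21/kg → €884.52
28 January – 31 December 2005: 338 days × 156 kg/day = 52,728 kg at €0.15/kg → €7,909.20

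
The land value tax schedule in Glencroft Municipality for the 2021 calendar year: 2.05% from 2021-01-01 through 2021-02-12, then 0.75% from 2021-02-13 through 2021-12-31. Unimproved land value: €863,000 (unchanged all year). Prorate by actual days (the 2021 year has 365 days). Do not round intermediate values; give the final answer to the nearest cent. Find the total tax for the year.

€7,794.19

2021-01-01 to 2021-02-12: 43 days at 2.05% → €863,000 × 2.05% × 43/365 = €2,084.2041
2021-02-13 to 2021-12-31: 322 days at 0.75% → €863,000 × 0.75% × 322/365 = €5,709.9863
Total = €7,794.1904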